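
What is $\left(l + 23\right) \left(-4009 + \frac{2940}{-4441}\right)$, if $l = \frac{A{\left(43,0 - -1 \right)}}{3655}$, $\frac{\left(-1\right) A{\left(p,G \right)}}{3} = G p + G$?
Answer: $- \frac{1494587293097}{16231855} \approx -92077.0$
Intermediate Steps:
$A{\left(p,G \right)} = - 3 G - 3 G p$ ($A{\left(p,G \right)} = - 3 \left(G p + G\right) = - 3 \left(G + G p\right) = - 3 G - 3 G p$)
$l = - \frac{132}{3655}$ ($l = \frac{\left(-3\right) \left(0 - -1\right) \left(1 + 43\right)}{3655} = \left(-3\right) \left(0 + 1\right) 44 \cdot \frac{1}{3655} = \left(-3\right) 1 \cdot 44 \cdot \frac{1}{3655} = \left(-132\right) \frac{1}{3655} = - \frac{132}{3655} \approx -0.036115$)
$\left(l + 23\right) \left(-4009 + \frac{2940}{-4441}\right) = \left(- \frac{132}{3655} + 23\right) \left(-4009 + \frac{2940}{-4441}\right) = \frac{83933 \left(-4009 + 2940 \left(- \frac{1}{4441}\right)\right)}{3655} = \frac{83933 \left(-4009 - \frac{2940}{4441}\right)}{3655} = \frac{83933}{3655} \left(- \frac{17806909}{4441}\right) = - \frac{1494587293097}{16231855}$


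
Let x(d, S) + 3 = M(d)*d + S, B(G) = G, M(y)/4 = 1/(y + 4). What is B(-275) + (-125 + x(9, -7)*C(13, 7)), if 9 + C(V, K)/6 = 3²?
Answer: -400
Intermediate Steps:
M(y) = 4/(4 + y) (M(y) = 4/(y + 4) = 4/(4 + y))
C(V, K) = 0 (C(V, K) = -54 + 6*3² = -54 + 6*9 = -54 + 54 = 0)
x(d, S) = -3 + S + 4*d/(4 + d) (x(d, S) = -3 + ((4/(4 + d))*d + S) = -3 + (4*d/(4 + d) + S) = -3 + (S + 4*d/(4 + d)) = -3 + S + 4*d/(4 + d))
B(-275) + (-125 + x(9, -7)*C(13, 7)) = -275 + (-125 + ((4*9 + (-3 - 7)*(4 + 9))/(4 + 9))*0) = -275 + (-125 + ((36 - 10*13)/13)*0) = -275 + (-125 + ((36 - 130)/13)*0) = -275 + (-125 + ((1/13)*(-94))*0) = -275 + (-125 - 94/13*0) = -275 + (-125 + 0) = -275 - 125 = -400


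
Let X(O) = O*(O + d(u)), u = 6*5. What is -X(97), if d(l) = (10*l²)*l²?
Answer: -785709409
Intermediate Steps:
u = 30
d(l) = 10*l⁴
X(O) = O*(8100000 + O) (X(O) = O*(O + 10*30⁴) = O*(O + 10*810000) = O*(O + 8100000) = O*(8100000 + O))
-X(97) = -97*(8100000 + 97) = -97*8100097 = -1*785709409 = -785709409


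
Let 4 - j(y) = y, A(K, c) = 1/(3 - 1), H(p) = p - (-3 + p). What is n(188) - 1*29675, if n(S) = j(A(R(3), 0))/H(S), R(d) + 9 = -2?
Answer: -178043/6 ≈ -29674.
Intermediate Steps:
H(p) = 3 (H(p) = p + (3 - p) = 3)
R(d) = -11 (R(d) = -9 - 2 = -11)
A(K, c) = 1/2
j(y) = 4 - y
n(S) = 7/6 (n(S) = (4 - 1*1/2)/3 = (4 - 1/2)*(1/3) = (7/2)*(1/3) = 7/6)
n(188) - 1*29675 = 7/6 - 1*29675 = 7/6 - 29675 = -178043/6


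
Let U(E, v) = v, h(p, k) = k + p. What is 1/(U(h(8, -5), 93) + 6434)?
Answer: 1/6527 ≈ 0.00015321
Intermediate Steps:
1/(U(h(8, -5), 93) + 6434) = 1/(93 + 6434) = 1/6527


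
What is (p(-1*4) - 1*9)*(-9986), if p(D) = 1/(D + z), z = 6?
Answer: 84881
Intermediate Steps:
p(D) = 1/(6 + D) (p(D) = 1/(D + 6) = 1/(6 + D))
(p(-1*4) - 1*9)*(-9986) = (1/(6 - 1*4) - 1*9)*(-9986) = (1/(6 - 4) - 9)*(-9986) = (1/2 - 9)*(-9986) = (½ - 9)*(-9986) = -17/2*(-9986) = 84881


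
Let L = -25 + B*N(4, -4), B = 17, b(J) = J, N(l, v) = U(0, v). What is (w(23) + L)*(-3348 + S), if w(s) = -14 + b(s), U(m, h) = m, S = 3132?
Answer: 3456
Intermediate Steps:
N(l, v) = 0
w(s) = -14 + s
L = -25 (L = -25 + 17*0 = -25 + 0 = -25)
(w(23) + L)*(-3348 + S) = ((-14 + 23) - 25)*(-3348 + 3132) = (9 - 25)*(-216) = -16*(-216) = 3456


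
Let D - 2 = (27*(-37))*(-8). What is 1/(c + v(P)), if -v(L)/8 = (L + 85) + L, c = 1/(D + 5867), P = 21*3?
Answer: -13861/23397367 ≈ -0.00059242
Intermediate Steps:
D = 7994 (D = 2 + (27*(-37))*(-8) = 2 - 999*(-8) = 2 + 7992 = 7994)
P = 63
c = 1/13861 (c = 1/(7994 + 5867) = 1/13861 ≈ 7.2145e-5)
v(L) = -680 - 16*L (v(L) = -8*((L + 85) + L) = -8*((85 + L) + L) = -8*(85 + 2*L) = -680 - 16*L)
1/(c + v(P)) = 1/(1/13861 + (-680 - 16*63)) = 1/(1/13861 + (-680 - 1008)) = 1/(1/13861 - 1688) = 1/(-23397367/13861) = -13861/23397367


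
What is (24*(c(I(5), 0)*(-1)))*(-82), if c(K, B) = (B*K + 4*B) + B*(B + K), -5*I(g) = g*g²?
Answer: 0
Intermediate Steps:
I(g) = -g³/5 (I(g) = -g*g²/5 = -g³/5)
c(K, B) = 4*B + B*K + B*(B + K) (c(K, B) = (4*B + B*K) + B*(B + K) = 4*B + B*K + B*(B + K))
(24*(c(I(5), 0)*(-1)))*(-82) = (24*((0*(4 + 0 + 2*(-⅕*5³)))*(-1)))*(-82) = (24*((0*(4 + 0 + 2*(-⅕*125)))*(-1)))*(-82) = (24*((0*(4 + 0 + 2*(-25)))*(-1)))*(-82) = (24*((0*(4 + 0 - 50))*(-1)))*(-82) = (24*((0*(-46))*(-1)))*(-82) = (24*(0*(-1)))*(-82) = (24*0)*(-82) = 0*(-82) = 0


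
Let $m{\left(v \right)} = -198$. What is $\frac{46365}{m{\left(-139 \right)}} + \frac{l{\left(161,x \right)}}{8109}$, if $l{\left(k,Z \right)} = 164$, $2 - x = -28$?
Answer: $- \frac{3797387}{16218} \approx -234.15$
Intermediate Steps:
$x = 30$ ($x = 2 - -28 = 2 + 28 = 30$)
$\frac{46365}{m{\left(-139 \right)}} + \frac{l{\left(161,x \right)}}{8109} = \frac{46365}{-198} + \frac{164}{8109} = 46365 \left(- \frac{1}{198}\right) + 164 \cdot \frac{1}{8109} = - \frac{1405}{6} + \frac{164}{8109} = - \frac{3797387}{16218}$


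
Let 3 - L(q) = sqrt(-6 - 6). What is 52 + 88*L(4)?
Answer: 316 - 176*I*sqrt(3) ≈ 316.0 - 304.84*I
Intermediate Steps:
L(q) = 3 - 2*I*sqrt(3) (L(q) = 3 - sqrt(-6 - 6) = 3 - sqrt(-12) = 3 - 2*I*sqrt(3))
52 + 88*L(4) = 52 + 88*(3 - 2*I*sqrt(3)) = 52 + (264 - 176*I*sqrt(3)) = 316 - 176*I*sqrt(3)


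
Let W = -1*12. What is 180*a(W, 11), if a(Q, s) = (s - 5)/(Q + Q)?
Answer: -45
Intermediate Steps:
W = -12
a(Q, s) = (-5 + s)/(2*Q) (a(Q, s) = (-5 + s)/((2*Q)) = (-5 + s)*(1/(2*Q)) = (-5 + s)/(2*Q))
180*a(W, 11) = 180*((½)*(-5 + 11)/(-12)) = 180*((½)*(-1/12)*6) = 180*(-¼) = -45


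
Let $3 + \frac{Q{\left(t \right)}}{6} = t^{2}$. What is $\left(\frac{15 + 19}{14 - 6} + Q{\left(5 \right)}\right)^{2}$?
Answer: $\frac{297025}{16} \approx 18564.0$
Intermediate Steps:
$Q{\left(t \right)} = -18 + 6 t^{2}$
$\left(\frac{15 + 19}{14 - 6} + Q{\left(5 \right)}\right)^{2} = \left(\frac{15 + 19}{14 - 6} - \left(18 - 6 \cdot 5^{2}\right)\right)^{2} = \left(\frac{34}{8} + \left(-18 + 6 \cdot 25\right)\right)^{2} = \left(34 \cdot \frac{1}{8} + \left(-18 + 150\right)\right)^{2} = \left(\frac{17}{4} + 132\right)^{2} = \left(\frac{545}{4}\right)^{2} = \frac{297025}{16}$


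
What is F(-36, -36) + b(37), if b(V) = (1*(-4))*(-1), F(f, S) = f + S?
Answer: -68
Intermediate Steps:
F(f, S) = S + f
b(V) = 4 (b(V) = -4*(-1) = 4)
F(-36, -36) + b(37) = (-36 - 36) + 4 = -72 + 4 = -68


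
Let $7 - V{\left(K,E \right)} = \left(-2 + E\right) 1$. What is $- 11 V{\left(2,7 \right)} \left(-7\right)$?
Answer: $154$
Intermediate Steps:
$V{\left(K,E \right)} = 9 - E$ ($V{\left(K,E \right)} = 7 - \left(-2 + E\right) 1 = 7 - \left(-2 + E\right) = 9 - E$)
$- 11 V{\left(2,7 \right)} \left(-7\right) = - 11 \left(9 - 7\right) \left(-7\right) = \left(-11\right) 2 \left(-7\right) = \left(-22\right) \left(-7\right) = 154$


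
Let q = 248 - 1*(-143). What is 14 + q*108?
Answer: 42242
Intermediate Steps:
q = 391 (q = 248 + 143 = 391)
14 + q*108 = 14 + 391*108 = 14 + 42228 = 42242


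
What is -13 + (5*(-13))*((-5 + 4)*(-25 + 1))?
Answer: -1573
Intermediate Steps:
-13 + (5*(-13))*((-5 + 4)*(-25 + 1)) = -13 - (-65)*(-24) = -13 - 65*24 = -13 - 1560 = -1573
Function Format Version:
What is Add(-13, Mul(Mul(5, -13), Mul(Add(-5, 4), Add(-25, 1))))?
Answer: -1573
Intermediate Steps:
Add(-13, Mul(Mul(5, -13), Mul(Add(-5, 4), Add(-25, 1)))) = Add(-13, Mul(-65, Mul(-1, -24))) = Add(-13, Mul(-65, 24)) = Add(-13, -1560) = -1573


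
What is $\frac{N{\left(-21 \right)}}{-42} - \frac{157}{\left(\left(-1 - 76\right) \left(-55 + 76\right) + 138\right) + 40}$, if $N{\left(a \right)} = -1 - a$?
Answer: $- \frac{11093}{30219} \approx -0.36709$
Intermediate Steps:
$\frac{N{\left(-21 \right)}}{-42} - \frac{157}{\left(\left(-1 - 76\right) \left(-55 + 76\right) + 138\right) + 40} = \frac{-1 - -21}{-42} - \frac{157}{\left(\left(-1 - 76\right) \left(-55 + 76\right) + 138\right) + 40} = \left(-1 + 21\right) \left(- \frac{1}{42}\right) - \frac{157}{\left(\left(-77\right) 21 + 138\right) + 40} = 20 \left(- \frac{1}{42}\right) - \frac{157}{\left(-1617 + 138\right) + 40} = - \frac{10}{21} - \frac{157}{-1479 + 40} = - \frac{10}{21} - \frac{157}{-1439} = - \frac{10}{21} - - \frac{157}{1439} = - \frac{10}{21} + \frac{157}{1439} = - \frac{11093}{30219}$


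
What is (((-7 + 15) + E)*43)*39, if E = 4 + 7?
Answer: 31863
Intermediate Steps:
E = 11
(((-7 + 15) + E)*43)*39 = (((-7 + 15) + 11)*43)*39 = ((8 + 11)*43)*39 = (19*43)*39 = 817*39 = 31863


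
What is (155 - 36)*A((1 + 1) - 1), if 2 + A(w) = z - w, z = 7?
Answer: 476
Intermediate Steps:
A(w) = 5 - w (A(w) = -2 + (7 - w) = 5 - w)
(155 - 36)*A((1 + 1) - 1) = (155 - 36)*(5 - ((1 + 1) - 1)) = 119*(5 - (2 - 1)) = 119*(5 - 1*1) = 119*(5 - 1) = 119*4 = 476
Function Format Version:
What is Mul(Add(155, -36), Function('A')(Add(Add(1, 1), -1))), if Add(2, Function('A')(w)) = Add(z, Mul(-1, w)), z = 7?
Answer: 476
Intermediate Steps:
Function('A')(w) = Add(5, Mul(-1, w)) (Function('A')(w) = Add(-2, Add(7, Mul(-1, w))) = Add(5, Mul(-1, w)))
Mul(Add(155, -36), Function('A')(Add(Add(1, 1), -1))) = Mul(Add(155, -36), Add(5, Mul(-1, Add(Add(1, 1), -1)))) = Mul(119, Add(5, Mul(-1, Add(2, -1)))) = Mul(119, Add(5, Mul(-1, 1))) = Mul(119, Add(5, -1)) = Mul(119, 4) = 476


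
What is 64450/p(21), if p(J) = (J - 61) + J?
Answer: -64450/19 ≈ -3392.1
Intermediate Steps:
p(J) = -61 + 2*J (p(J) = (-61 + J) + J = -61 + 2*J)
64450/p(21) = 64450/(-61 + 2*21) = 64450/(-61 + 42) = 64450/(-19) = 64450*(-1/19) = -64450/19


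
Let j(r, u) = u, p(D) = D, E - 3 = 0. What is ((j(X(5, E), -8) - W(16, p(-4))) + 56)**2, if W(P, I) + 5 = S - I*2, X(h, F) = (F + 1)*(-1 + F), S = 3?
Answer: 1764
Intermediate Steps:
E = 3 (E = 3 + 0 = 3)
X(h, F) = (1 + F)*(-1 + F)
W(P, I) = -2 - 2*I (W(P, I) = -5 + (3 - I*2) = -5 + (3 - 2*I) = -2 - 2*I)
((j(X(5, E), -8) - W(16, p(-4))) + 56)**2 = ((-8 - (-2 - 2*(-4))) + 56)**2 = ((-8 - (-2 + 8)) + 56)**2 = ((-8 - 1*6) + 56)**2 = ((-8 - 6) + 56)**2 = (-14 + 56)**2 = 42**2 = 1764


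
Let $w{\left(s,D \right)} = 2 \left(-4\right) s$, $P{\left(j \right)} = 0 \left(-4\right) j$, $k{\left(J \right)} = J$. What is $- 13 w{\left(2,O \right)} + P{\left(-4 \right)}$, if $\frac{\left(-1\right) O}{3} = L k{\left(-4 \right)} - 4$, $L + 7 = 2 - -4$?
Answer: $208$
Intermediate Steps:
$P{\left(j \right)} = 0$ ($P{\left(j \right)} = 0 j = 0$)
$L = -1$ ($L = -7 + \left(2 - -4\right) = -7 + \left(2 + 4\right) = -7 + 6 = -1$)
$O = 0$ ($O = - 3 \left(\left(-1\right) \left(-4\right) - 4\right) = - 3 \left(4 - 4\right) = \left(-3\right) 0 = 0$)
$w{\left(s,D \right)} = - 8 s$
$- 13 w{\left(2,O \right)} + P{\left(-4 \right)} = - 13 \left(\left(-8\right) 2\right) + 0 = \left(-13\right) \left(-16\right) + 0 = 208 + 0 = 208$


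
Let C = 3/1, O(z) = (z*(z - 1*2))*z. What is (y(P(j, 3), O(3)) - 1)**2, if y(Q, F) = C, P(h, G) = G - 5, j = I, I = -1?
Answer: 4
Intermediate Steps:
j = -1
O(z) = z**2*(-2 + z) (O(z) = (z*(z - 2))*z = (z*(-2 + z))*z = z**2*(-2 + z))
P(h, G) = -5 + G
C = 3 (C = 3*1 = 3)
y(Q, F) = 3
(y(P(j, 3), O(3)) - 1)**2 = (3 - 1)**2 = 2**2 = 4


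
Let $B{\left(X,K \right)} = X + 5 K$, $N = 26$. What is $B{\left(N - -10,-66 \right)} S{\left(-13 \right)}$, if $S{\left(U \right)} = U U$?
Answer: $-49686$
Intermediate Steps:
$S{\left(U \right)} = U^{2}$
$B{\left(N - -10,-66 \right)} S{\left(-13 \right)} = \left(\left(26 - -10\right) + 5 \left(-66\right)\right) \left(-13\right)^{2} = \left(\left(26 + 10\right) - 330\right) 169 = \left(36 - 330\right) 169 = \left(-294\right) 169 = -49686$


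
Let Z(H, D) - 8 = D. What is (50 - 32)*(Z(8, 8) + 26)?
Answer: 756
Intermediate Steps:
Z(H, D) = 8 + D
(50 - 32)*(Z(8, 8) + 26) = (50 - 32)*((8 + 8) + 26) = 18*(16 + 26) = 18*42 = 756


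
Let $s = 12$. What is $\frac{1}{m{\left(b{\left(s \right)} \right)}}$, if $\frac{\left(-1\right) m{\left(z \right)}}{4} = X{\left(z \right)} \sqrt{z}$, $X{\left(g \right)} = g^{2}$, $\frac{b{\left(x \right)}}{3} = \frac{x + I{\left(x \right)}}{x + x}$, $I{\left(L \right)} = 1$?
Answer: $- \frac{32 \sqrt{26}}{2197} \approx -0.074269$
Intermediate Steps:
$b{\left(x \right)} = \frac{3 \left(1 + x\right)}{2 x}$ ($b{\left(x \right)} = 3 \frac{x + 1}{x + x} = 3 \frac{1 + x}{2 x} = \frac{3 \left(1 + x\right)}{2 x}$)
$m{\left(z \right)} = - 4 z^{\frac{5}{2}}$ ($m{\left(z \right)} = - 4 z^{2} \sqrt{z} = - 4 z^{\frac{5}{2}}$)
$\frac{1}{m{\left(b{\left(s \right)} \right)}} = \frac{1}{\left(-4\right) \left(\frac{3 \left(1 + 12\right)}{2 \cdot 12}\right)^{\frac{5}{2}}} = \frac{1}{\left(-4\right) \left(\frac{3}{2} \cdot \frac{1}{12} \cdot 13\right)^{\frac{5}{2}}} = \frac{1}{\left(-4\right) \left(\frac{13}{8}\right)^{\frac{5}{2}}} = \frac{1}{\left(-4\right) \frac{169 \sqrt{26}}{256}} = \frac{1}{\left(- \frac{169}{64}\right) \sqrt{26}} = - \frac{32 \sqrt{26}}{2197}$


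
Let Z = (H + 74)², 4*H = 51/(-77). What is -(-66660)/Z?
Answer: 6323634240/517153081 ≈ 12.228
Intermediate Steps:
H = -51/308 (H = (51/(-77))/4 = (51*(-1/77))/4 = (¼)*(-51/77) = -51/308 ≈ -0.16558)
Z = 517153081/94864 (Z = (-51/308 + 74)² = (22741/308)² = 517153081/94864 ≈ 5451.5)
-(-66660)/Z = -(-66660)/517153081/94864 = -(-66660)*94864/517153081 = -1*(-6323634240/517153081) = 6323634240/517153081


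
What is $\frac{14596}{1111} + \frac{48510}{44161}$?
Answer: $\frac{698468566}{49062871} \approx 14.236$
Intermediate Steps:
$\frac{14596}{1111} + \frac{48510}{44161} = \frac{698468566}{49062871}$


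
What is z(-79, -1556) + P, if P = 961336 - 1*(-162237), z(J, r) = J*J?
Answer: 1129814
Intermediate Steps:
z(J, r) = J²
P = 1123573 (P = 961336 + 162237 = 1123573)
z(-79, -1556) + P = (-79)² + 1123573 = 6241 + 1123573 = 1129814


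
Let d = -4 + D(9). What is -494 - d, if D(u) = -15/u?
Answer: -1465/3 ≈ -488.33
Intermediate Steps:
d = -17/3 (d = -4 - 15/9 = -4 - 15*⅑ = -4 - 5/3 = -17/3 ≈ -5.6667)
-494 - d = -494 - 1*(-17/3) = -494 + 17/3 = -1465/3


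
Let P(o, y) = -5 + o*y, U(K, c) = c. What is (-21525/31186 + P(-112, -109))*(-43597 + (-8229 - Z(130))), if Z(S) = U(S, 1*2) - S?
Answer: -9836610331817/15593 ≈ -6.3084e+8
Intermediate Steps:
Z(S) = 2 - S (Z(S) = 1*2 - S = 2 - S)
(-21525/31186 + P(-112, -109))*(-43597 + (-8229 - Z(130))) = (-21525/31186 + (-5 - 112*(-109)))*(-43597 + (-8229 - (2 - 1*130))) = (-21525*1/31186 + (-5 + 12208))*(-43597 + (-8229 - (2 - 130))) = (-21525/31186 + 12203)*(-43597 + (-8229 - 1*(-128))) = 380541233*(-43597 + (-8229 + 128))/31186 = 380541233*(-43597 - 8101)/31186 = (380541233/31186)*(-51698) = -9836610331817/15593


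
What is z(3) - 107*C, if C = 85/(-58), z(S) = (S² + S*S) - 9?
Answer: 9617/58 ≈ 165.81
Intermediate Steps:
z(S) = -9 + 2*S² (z(S) = (S² + S²) - 9 = 2*S² - 9 = -9 + 2*S²)
C = -85/58 (C = 85*(-1/58) = -85/58 ≈ -1.4655)
z(3) - 107*C = (-9 + 2*3²) - 107*(-85/58) = (-9 + 2*9) + 9095/58 = (-9 + 18) + 9095/58 = 9 + 9095/58 = 9617/58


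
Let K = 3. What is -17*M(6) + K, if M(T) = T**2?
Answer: -609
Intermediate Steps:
-17*M(6) + K = -17*6**2 + 3 = -17*36 + 3 = -612 + 3 = -609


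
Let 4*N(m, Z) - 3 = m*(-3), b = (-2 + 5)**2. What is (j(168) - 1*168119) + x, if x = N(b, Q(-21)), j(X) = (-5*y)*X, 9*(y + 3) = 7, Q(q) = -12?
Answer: -498775/3 ≈ -1.6626e+5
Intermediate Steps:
y = -20/9 (y = -3 + (1/9)*7 = -3 + 7/9 = -20/9 ≈ -2.2222)
b = 9 (b = 3**2 = 9)
j(X) = 100*X/9 (j(X) = (-5*(-20/9))*X = 100*X/9)
N(m, Z) = 3/4 - 3*m/4 (N(m, Z) = 3/4 + (m*(-3))/4 = 3/4 + (-3*m)/4 = 3/4 - 3*m/4)
x = -6 (x = 3/4 - 3/4*9 = 3/4 - 27/4 = -6)
(j(168) - 1*168119) + x = ((100/9)*168 - 1*168119) - 6 = (5600/3 - 168119) - 6 = -498757/3 - 6 = -498775/3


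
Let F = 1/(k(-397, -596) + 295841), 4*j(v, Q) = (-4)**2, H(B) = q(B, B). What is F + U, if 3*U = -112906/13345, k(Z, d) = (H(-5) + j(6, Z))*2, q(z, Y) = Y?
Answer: -11133986033/3947971455 ≈ -2.8202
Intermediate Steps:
H(B) = B
j(v, Q) = 4 (j(v, Q) = (1/4)*(-4)**2 = (1/4)*16 = 4)
k(Z, d) = -2 (k(Z, d) = (-5 + 4)*2 = -1*2 = -2)
U = -112906/40035 (U = (-112906/13345)/3 = (-112906*1/13345)/3 = (1/3)*(-112906/13345) = -112906/40035 ≈ -2.8202)
F = 1/295839 (F = 1/(-2 + 295841) = 1/295839 ≈ 3.3802e-6)
F + U = 1/295839 - 112906/40035 = -11133986033/3947971455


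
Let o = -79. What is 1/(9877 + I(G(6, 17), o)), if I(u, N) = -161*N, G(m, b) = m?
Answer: 1/22596 ≈ 4.4256e-5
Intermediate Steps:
1/(9877 + I(G(6, 17), o)) = 1/(9877 - 161*(-79)) = 1/(9877 + 12719) = 1/22596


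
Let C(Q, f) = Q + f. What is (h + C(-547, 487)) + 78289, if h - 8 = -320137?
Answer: -241900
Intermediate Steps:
h = -320129 (h = 8 - 320137 = -320129)
(h + C(-547, 487)) + 78289 = (-320129 + (-547 + 487)) + 78289 = (-320129 - 60) + 78289 = -320189 + 78289 = -241900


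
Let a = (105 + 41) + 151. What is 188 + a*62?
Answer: 18602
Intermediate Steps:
a = 297 (a = 146 + 151 = 297)
188 + a*62 = 188 + 297*62 = 188 + 18414 = 18602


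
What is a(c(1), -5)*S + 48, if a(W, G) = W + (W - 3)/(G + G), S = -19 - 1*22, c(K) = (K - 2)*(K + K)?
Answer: 219/2 ≈ 109.50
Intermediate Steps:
c(K) = 2*K*(-2 + K) (c(K) = (-2 + K)*(2*K) = 2*K*(-2 + K))
S = -41 (S = -19 - 22 = -41)
a(W, G) = W + (-3 + W)/(2*G) (a(W, G) = W + (-3 + W)/((2*G)) = W + (-3 + W)*(1/(2*G)) = W + (-3 + W)/(2*G))
a(c(1), -5)*S + 48 = ((1/2)*(-3 + 2*1*(-2 + 1) + 2*(-5)*(2*1*(-2 + 1)))/(-5))*(-41) + 48 = ((1/2)*(-1/5)*(-3 + 2*1*(-1) + 2*(-5)*(2*1*(-1))))*(-41) + 48 = ((1/2)*(-1/5)*(-3 - 2 + 2*(-5)*(-2)))*(-41) + 48 = ((1/2)*(-1/5)*(-3 - 2 + 20))*(-41) + 48 = ((1/2)*(-1/5)*15)*(-41) + 48 = -3/2*(-41) + 48 = 123/2 + 48 = 219/2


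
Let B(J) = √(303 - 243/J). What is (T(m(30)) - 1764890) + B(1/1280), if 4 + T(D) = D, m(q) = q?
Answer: -1764864 + I*√310737 ≈ -1.7649e+6 + 557.44*I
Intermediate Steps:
T(D) = -4 + D
(T(m(30)) - 1764890) + B(1/1280) = ((-4 + 30) - 1764890) + √(303 - 243/(1/1280)) = (26 - 1764890) + √(303 - 243/1/1280) = -1764864 + √(303 - 243*1280) = -1764864 + √(303 - 311040) = -1764864 + √(-310737) = -1764864 + I*√310737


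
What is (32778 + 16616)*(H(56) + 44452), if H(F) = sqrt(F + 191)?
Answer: 2195662088 + 49394*sqrt(247) ≈ 2.1964e+9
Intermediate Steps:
H(F) = sqrt(191 + F)
(32778 + 16616)*(H(56) + 44452) = (32778 + 16616)*(sqrt(191 + 56) + 44452) = 49394*(sqrt(247) + 44452) = 49394*(44452 + sqrt(247)) = 2195662088 + 49394*sqrt(247)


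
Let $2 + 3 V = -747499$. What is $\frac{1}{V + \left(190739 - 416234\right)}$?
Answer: $- \frac{1}{474662} \approx -2.1068 \cdot 10^{-6}$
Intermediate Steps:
$V = -249167$ ($V = - \frac{2}{3} + \frac{1}{3} \left(-747499\right) = - \frac{2}{3} - \frac{747499}{3} = -249167$)
$\frac{1}{V + \left(190739 - 416234\right)} = \frac{1}{-249167 + \left(190739 - 416234\right)} = \frac{1}{-249167 - 225495} = \frac{1}{-474662} = - \frac{1}{474662}$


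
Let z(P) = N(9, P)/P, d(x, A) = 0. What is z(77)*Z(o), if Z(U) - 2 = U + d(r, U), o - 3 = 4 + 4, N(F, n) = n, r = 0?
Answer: 13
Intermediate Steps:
z(P) = 1 (z(P) = P/P = 1)
o = 11 (o = 3 + (4 + 4) = 3 + 8 = 11)
Z(U) = 2 + U (Z(U) = 2 + (U + 0) = 2 + U)
z(77)*Z(o) = 1*(2 + 11) = 1*13 = 13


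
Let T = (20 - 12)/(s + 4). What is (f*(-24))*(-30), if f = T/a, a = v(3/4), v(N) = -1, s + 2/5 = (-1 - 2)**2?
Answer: -3200/7 ≈ -457.14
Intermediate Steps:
s = 43/5 (s = -2/5 + (-1 - 2)**2 = -2/5 + (-3)**2 = -2/5 + 9 = 43/5 ≈ 8.6000)
a = -1
T = 40/63 (T = (20 - 12)/(43/5 + 4) = 8/(63/5) = 8*(5/63) = 40/63 ≈ 0.63492)
f = -40/63 (f = (40/63)/(-1) = (40/63)*(-1) = -40/63 ≈ -0.63492)
(f*(-24))*(-30) = -40/63*(-24)*(-30) = (320/21)*(-30) = -3200/7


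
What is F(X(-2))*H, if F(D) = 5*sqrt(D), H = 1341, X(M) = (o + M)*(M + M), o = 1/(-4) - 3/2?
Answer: 6705*sqrt(15) ≈ 25968.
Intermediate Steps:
o = -7/4 (o = 1*(-1/4) - 3*1/2 = -1/4 - 3/2 = -7/4 ≈ -1.7500)
X(M) = 2*M*(-7/4 + M) (X(M) = (-7/4 + M)*(M + M) = (-7/4 + M)*(2*M) = 2*M*(-7/4 + M))
F(X(-2))*H = (5*sqrt((1/2)*(-2)*(-7 + 4*(-2))))*1341 = (5*sqrt((1/2)*(-2)*(-7 - 8)))*1341 = (5*sqrt((1/2)*(-2)*(-15)))*1341 = (5*sqrt(15))*1341 = 6705*sqrt(15)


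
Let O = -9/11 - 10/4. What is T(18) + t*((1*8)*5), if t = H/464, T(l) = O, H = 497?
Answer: 12609/319 ≈ 39.527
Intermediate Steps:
O = -73/22 (O = -9*1/11 - 10*¼ = -9/11 - 5/2 = -73/22 ≈ -3.3182)
T(l) = -73/22
t = 497/464 ≈ 1.0711
T(18) + t*((1*8)*5) = -73/22 + 497*((1*8)*5)/464 = -73/22 + 497*(8*5)/464 = -73/22 + (497/464)*40 = -73/22 + 2485/58 = 12609/319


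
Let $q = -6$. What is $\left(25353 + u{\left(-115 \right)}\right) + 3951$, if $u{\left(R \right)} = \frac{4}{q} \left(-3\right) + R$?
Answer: $29191$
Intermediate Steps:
$u{\left(R \right)} = 2 + R$ ($u{\left(R \right)} = \frac{4}{-6} \left(-3\right) + R = 4 \left(- \frac{1}{6}\right) \left(-3\right) + R = \left(- \frac{2}{3}\right) \left(-3\right) + R = 2 + R$)
$\left(25353 + u{\left(-115 \right)}\right) + 3951 = \left(25353 + \left(2 - 115\right)\right) + 3951 = \left(25353 - 113\right) + 3951 = 25240 + 3951 = 29191$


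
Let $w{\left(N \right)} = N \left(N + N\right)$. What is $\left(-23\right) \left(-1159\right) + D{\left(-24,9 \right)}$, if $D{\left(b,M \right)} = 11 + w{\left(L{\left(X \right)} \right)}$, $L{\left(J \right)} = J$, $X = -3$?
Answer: $26686$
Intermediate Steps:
$w{\left(N \right)} = 2 N^{2}$ ($w{\left(N \right)} = N 2 N = 2 N^{2}$)
$D{\left(b,M \right)} = 29$ ($D{\left(b,M \right)} = 11 + 2 \left(-3\right)^{2} = 11 + 2 \cdot 9 = 11 + 18 = 29$)
$\left(-23\right) \left(-1159\right) + D{\left(-24,9 \right)} = \left(-23\right) \left(-1159\right) + 29 = 26657 + 29 = 26686$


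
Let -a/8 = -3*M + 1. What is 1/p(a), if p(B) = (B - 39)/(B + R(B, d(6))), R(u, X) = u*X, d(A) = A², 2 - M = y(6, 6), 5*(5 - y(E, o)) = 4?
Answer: 11248/499 ≈ 22.541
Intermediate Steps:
y(E, o) = 21/5 (y(E, o) = 5 - ⅕*4 = 5 - ⅘ = 21/5)
M = -11/5 (M = 2 - 1*21/5 = 2 - 21/5 = -11/5 ≈ -2.2000)
a = -304/5 (a = -8*(-3*(-11/5) + 1) = -8*(33/5 + 1) = -8*38/5 = -304/5 ≈ -60.800)
R(u, X) = X*u
p(B) = (-39 + B)/(37*B) (p(B) = (B - 39)/(B + 6²*B) = (-39 + B)/(B + 36*B) = (-39 + B)/((37*B)) = (-39 + B)*(1/(37*B)) = (-39 + B)/(37*B))
1/p(a) = 1/((-39 - 304/5)/(37*(-304/5))) = 1/((1/37)*(-5/304)*(-499/5)) = 1/(499/11248) = 11248/499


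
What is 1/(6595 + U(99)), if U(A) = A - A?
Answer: 1/6595 ≈ 0.00015163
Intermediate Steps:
U(A) = 0
1/(6595 + U(99)) = 1/(6595 + 0) = 1/6595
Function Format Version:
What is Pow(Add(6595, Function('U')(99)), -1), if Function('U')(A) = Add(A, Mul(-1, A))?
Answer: Rational(1, 6595) ≈ 0.00015163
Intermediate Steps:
Function('U')(A) = 0
Pow(Add(6595, Function('U')(99)), -1) = Pow(Add(6595, 0), -1) = Pow(6595, -1) = Rational(1, 6595)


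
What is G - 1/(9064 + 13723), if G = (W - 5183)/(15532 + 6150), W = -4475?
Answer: -110049264/247033867 ≈ -0.44548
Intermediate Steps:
G = -4829/10841 (G = (-4475 - 5183)/(15532 + 6150) = -9658/21682 = -9658*1/21682 = -4829/10841 ≈ -0.44544)
G - 1/(9064 + 13723) = -4829/10841 - 1/(9064 + 13723) = -4829/10841 - 1/22787 = -110049264/247033867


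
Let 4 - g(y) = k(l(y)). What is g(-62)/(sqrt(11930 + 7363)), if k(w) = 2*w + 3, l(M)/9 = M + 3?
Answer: 1063*sqrt(19293)/19293 ≈ 7.6530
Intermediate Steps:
l(M) = 27 + 9*M (l(M) = 9*(M + 3) = 9*(3 + M) = 27 + 9*M)
k(w) = 3 + 2*w
g(y) = -53 - 18*y (g(y) = 4 - (3 + 2*(27 + 9*y)) = 4 - (3 + (54 + 18*y)) = 4 - (57 + 18*y) = 4 + (-57 - 18*y) = -53 - 18*y)
g(-62)/(sqrt(11930 + 7363)) = (-53 - 18*(-62))/(sqrt(11930 + 7363)) = (-53 + 1116)/(sqrt(19293)) = 1063*(sqrt(19293)/19293) = 1063*sqrt(19293)/19293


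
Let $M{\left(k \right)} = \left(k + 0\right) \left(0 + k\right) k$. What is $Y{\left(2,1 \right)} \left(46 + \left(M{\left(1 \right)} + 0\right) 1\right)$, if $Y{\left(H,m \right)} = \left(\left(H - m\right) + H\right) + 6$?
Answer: $423$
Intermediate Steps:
$Y{\left(H,m \right)} = 6 - m + 2 H$ ($Y{\left(H,m \right)} = \left(- m + 2 H\right) + 6 = 6 - m + 2 H$)
$M{\left(k \right)} = k^{3}$ ($M{\left(k \right)} = k k k = k k^{2} = k^{3}$)
$Y{\left(2,1 \right)} \left(46 + \left(M{\left(1 \right)} + 0\right) 1\right) = \left(6 - 1 + 2 \cdot 2\right) \left(46 + \left(1^{3} + 0\right) 1\right) = \left(6 - 1 + 4\right) \left(46 + \left(1 + 0\right) 1\right) = 9 \left(46 + 1 \cdot 1\right) = 9 \left(46 + 1\right) = 9 \cdot 47 = 423$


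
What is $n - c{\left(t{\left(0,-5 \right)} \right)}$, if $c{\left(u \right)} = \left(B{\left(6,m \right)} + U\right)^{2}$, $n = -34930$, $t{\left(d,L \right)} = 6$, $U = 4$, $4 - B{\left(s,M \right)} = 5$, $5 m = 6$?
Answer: $-34939$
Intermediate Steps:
$m = \frac{6}{5}$ ($m = \frac{1}{5} \cdot 6 = \frac{6}{5} \approx 1.2$)
$B{\left(s,M \right)} = -1$ ($B{\left(s,M \right)} = 4 - 5 = -1$)
$c{\left(u \right)} = 9$ ($c{\left(u \right)} = \left(-1 + 4\right)^{2} = 3^{2} = 9$)
$n - c{\left(t{\left(0,-5 \right)} \right)} = -34930 - 9 = -34939$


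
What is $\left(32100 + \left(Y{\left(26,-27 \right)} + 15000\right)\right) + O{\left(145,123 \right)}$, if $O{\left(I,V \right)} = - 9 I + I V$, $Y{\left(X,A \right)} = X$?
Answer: $63656$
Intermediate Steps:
$\left(32100 + \left(Y{\left(26,-27 \right)} + 15000\right)\right) + O{\left(145,123 \right)} = \left(32100 + \left(26 + 15000\right)\right) + 145 \left(-9 + 123\right) = \left(32100 + 15026\right) + 145 \cdot 114 = 47126 + 16530 = 63656$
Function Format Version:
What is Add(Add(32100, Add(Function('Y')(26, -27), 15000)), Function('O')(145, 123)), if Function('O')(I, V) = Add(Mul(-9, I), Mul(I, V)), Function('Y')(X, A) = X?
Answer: 63656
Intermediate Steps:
Add(Add(32100, Add(Function('Y')(26, -27), 15000)), Function('O')(145, 123)) = Add(Add(32100, Add(26, 15000)), Mul(145, Add(-9, 123))) = Add(Add(32100, 15026), Mul(145, 114)) = Add(47126, 16530) = 63656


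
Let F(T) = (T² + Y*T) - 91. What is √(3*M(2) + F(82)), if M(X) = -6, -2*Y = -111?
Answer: √11166 ≈ 105.67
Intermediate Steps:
Y = 111/2 (Y = -½*(-111) = 111/2 ≈ 55.500)
F(T) = -91 + T² + 111*T/2 (F(T) = (T² + 111*T/2) - 91 = -91 + T² + 111*T/2)
√(3*M(2) + F(82)) = √(3*(-6) + (-91 + 82² + (111/2)*82)) = √(-18 + (-91 + 6724 + 4551)) = √(-18 + 11184) = √11166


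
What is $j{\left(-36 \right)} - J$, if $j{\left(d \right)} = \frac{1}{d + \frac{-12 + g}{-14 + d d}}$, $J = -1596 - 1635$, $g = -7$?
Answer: $\frac{149177219}{46171} \approx 3231.0$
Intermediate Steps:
$J = -3231$
$j{\left(d \right)} = \frac{1}{d - \frac{19}{-14 + d^{2}}}$ ($j{\left(d \right)} = \frac{1}{d + \frac{-12 - 7}{-14 + d d}} = \frac{1}{d - \frac{19}{-14 + d^{2}}}$)
$j{\left(-36 \right)} - J = \frac{14 - \left(-36\right)^{2}}{19 - \left(-36\right)^{3} + 14 \left(-36\right)} - -3231 = \frac{14 - 1296}{19 - -46656 - 504} + 3231 = \frac{14 - 1296}{19 + 46656 - 504} + 3231 = \frac{1}{46171} \left(-1282\right) + 3231 = - \frac{1282}{46171} + 3231 = \frac{149177219}{46171}$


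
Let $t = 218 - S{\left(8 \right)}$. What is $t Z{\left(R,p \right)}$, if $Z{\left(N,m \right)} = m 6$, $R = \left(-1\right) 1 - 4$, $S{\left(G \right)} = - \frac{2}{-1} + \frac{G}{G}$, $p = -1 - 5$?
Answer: $-7740$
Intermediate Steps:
$p = -6$ ($p = -1 - 5 = -6$)
$S{\left(G \right)} = 3$ ($S{\left(G \right)} = \left(-2\right) \left(-1\right) + 1 = 2 + 1 = 3$)
$R = -5$ ($R = -1 - 4 = -5$)
$Z{\left(N,m \right)} = 6 m$
$t = 215$ ($t = 218 - 3 = 215$)
$t Z{\left(R,p \right)} = 215 \cdot 6 \left(-6\right) = 215 \left(-36\right) = -7740$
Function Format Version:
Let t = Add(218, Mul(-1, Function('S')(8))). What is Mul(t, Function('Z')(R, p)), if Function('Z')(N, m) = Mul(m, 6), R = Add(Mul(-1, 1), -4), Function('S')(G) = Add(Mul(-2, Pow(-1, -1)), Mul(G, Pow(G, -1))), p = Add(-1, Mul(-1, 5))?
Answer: -7740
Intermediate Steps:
p = -6 (p = Add(-1, -5) = -6)
Function('S')(G) = 3 (Function('S')(G) = Add(Mul(-2, -1), 1) = Add(2, 1) = 3)
R = -5 (R = Add(-1, -4) = -5)
Function('Z')(N, m) = Mul(6, m)
t = 215 (t = Add(218, Mul(-1, 3)) = Add(218, -3) = 215)
Mul(t, Function('Z')(R, p)) = Mul(215, Mul(6, -6)) = Mul(215, -36) = -7740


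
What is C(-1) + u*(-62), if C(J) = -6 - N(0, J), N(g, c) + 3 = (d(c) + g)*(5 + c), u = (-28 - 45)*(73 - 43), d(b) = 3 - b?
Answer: 135761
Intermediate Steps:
u = -2190 (u = -73*30 = -2190)
N(g, c) = -3 + (5 + c)*(3 + g - c) (N(g, c) = -3 + ((3 - c) + g)*(5 + c) = -3 + (3 + g - c)*(5 + c) = -3 + (5 + c)*(3 + g - c))
C(J) = -18 + J**2 + 2*J (C(J) = -6 - (12 - J**2 - 2*J + 5*0 + J*0) = -6 - (12 - J**2 - 2*J + 0 + 0) = -6 - (12 - J**2 - 2*J) = -6 + (-12 + J**2 + 2*J) = -18 + J**2 + 2*J)
C(-1) + u*(-62) = (-18 + (-1)**2 + 2*(-1)) - 2190*(-62) = (-18 + 1 - 2) + 135780 = -19 + 135780 = 135761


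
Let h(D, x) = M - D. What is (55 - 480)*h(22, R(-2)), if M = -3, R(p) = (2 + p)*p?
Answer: 10625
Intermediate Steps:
R(p) = p*(2 + p)
h(D, x) = -3 - D
(55 - 480)*h(22, R(-2)) = (55 - 480)*(-3 - 1*22) = -425*(-3 - 22) = -425*(-25) = 10625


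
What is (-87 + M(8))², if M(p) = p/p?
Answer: 7396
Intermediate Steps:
M(p) = 1
(-87 + M(8))² = (-87 + 1)² = (-86)² = 7396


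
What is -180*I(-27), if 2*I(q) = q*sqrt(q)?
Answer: 7290*I*sqrt(3) ≈ 12627.0*I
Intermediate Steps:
I(q) = q**(3/2)/2 (I(q) = (q*sqrt(q))/2 = q**(3/2)/2)
-180*I(-27) = -90*(-27)**(3/2) = -90*(-81*I*sqrt(3)) = -(-7290)*I*sqrt(3) = 7290*I*sqrt(3)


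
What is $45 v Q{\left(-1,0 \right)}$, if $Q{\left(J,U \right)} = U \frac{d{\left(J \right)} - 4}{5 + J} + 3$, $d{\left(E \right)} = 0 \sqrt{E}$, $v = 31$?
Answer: $4185$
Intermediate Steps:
$d{\left(E \right)} = 0$
$Q{\left(J,U \right)} = 3 - \frac{4 U}{5 + J}$ ($Q{\left(J,U \right)} = U \frac{0 - 4}{5 + J} + 3 = U \left(- \frac{4}{5 + J}\right) + 3 = - \frac{4 U}{5 + J} + 3 = 3 - \frac{4 U}{5 + J}$)
$45 v Q{\left(-1,0 \right)} = 45 \cdot 31 \frac{15 - 0 + 3 \left(-1\right)}{5 - 1} = 1395 \frac{15 + 0 - 3}{4} = 1395 \cdot \frac{1}{4} \cdot 12 = 1395 \cdot 3 = 4185$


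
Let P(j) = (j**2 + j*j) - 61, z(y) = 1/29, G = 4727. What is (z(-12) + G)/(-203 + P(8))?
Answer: -34271/986 ≈ -34.758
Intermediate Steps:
z(y) = 1/29
P(j) = -61 + 2*j**2 (P(j) = (j**2 + j**2) - 61 = 2*j**2 - 61 = -61 + 2*j**2)
(z(-12) + G)/(-203 + P(8)) = (1/29 + 4727)/(-203 + (-61 + 2*8**2)) = 137084/(29*(-203 + (-61 + 2*64))) = 137084/(29*(-203 + (-61 + 128))) = 137084/(29*(-203 + 67)) = (137084/29)/(-136) = (137084/29)*(-1/136) = -34271/986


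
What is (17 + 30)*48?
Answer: 2256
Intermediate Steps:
(17 + 30)*48 = 47*48 = 2256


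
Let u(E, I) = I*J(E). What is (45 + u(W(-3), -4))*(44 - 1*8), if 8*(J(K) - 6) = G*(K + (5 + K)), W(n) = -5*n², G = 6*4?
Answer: 37476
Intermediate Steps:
G = 24
J(K) = 21 + 6*K (J(K) = 6 + (24*(K + (5 + K)))/8 = 6 + (24*(5 + 2*K))/8 = 6 + (120 + 48*K)/8 = 6 + (15 + 6*K) = 21 + 6*K)
u(E, I) = I*(21 + 6*E)
(45 + u(W(-3), -4))*(44 - 1*8) = (45 + 3*(-4)*(7 + 2*(-5*(-3)²)))*(44 - 1*8) = (45 + 3*(-4)*(7 + 2*(-5*9)))*(44 - 8) = (45 + 3*(-4)*(7 + 2*(-45)))*36 = (45 + 3*(-4)*(7 - 90))*36 = (45 + 3*(-4)*(-83))*36 = (45 + 996)*36 = 1041*36 = 37476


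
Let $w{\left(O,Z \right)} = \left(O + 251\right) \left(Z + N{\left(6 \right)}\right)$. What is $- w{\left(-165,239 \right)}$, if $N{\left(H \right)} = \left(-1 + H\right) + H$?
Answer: $-21500$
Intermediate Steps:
$N{\left(H \right)} = -1 + 2 H$
$w{\left(O,Z \right)} = \left(11 + Z\right) \left(251 + O\right)$ ($w{\left(O,Z \right)} = \left(O + 251\right) \left(Z + \left(-1 + 2 \cdot 6\right)\right) = \left(251 + O\right) \left(Z + \left(-1 + 12\right)\right) = \left(251 + O\right) \left(Z + 11\right) = \left(251 + O\right) \left(11 + Z\right) = \left(11 + Z\right) \left(251 + O\right)$)
$- w{\left(-165,239 \right)} = - (2761 + 11 \left(-165\right) + 251 \cdot 239 - 39435) = - (2761 - 1815 + 59989 - 39435) = \left(-1\right) 21500 = -21500$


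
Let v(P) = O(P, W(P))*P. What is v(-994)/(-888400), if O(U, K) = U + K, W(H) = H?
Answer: -247009/111050 ≈ -2.2243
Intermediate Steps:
O(U, K) = K + U
v(P) = 2*P² (v(P) = (P + P)*P = (2*P)*P = 2*P²)
v(-994)/(-888400) = (2*(-994)²)/(-888400) = (2*988036)*(-1/888400) = 1976072*(-1/888400) = -247009/111050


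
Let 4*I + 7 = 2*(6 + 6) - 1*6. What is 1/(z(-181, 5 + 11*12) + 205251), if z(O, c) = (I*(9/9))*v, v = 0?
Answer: 1/205251 ≈ 4.8721e-6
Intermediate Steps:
I = 11/4 (I = -7/4 + (2*(6 + 6) - 1*6)/4 = -7/4 + (2*12 - 6)/4 = -7/4 + (24 - 6)/4 = -7/4 + (1/4)*18 = -7/4 + 9/2 = 11/4 ≈ 2.7500)
z(O, c) = 0 (z(O, c) = (11*(9/9)/4)*0 = (11*(9*(1/9))/4)*0 = ((11/4)*1)*0 = (11/4)*0 = 0)
1/(z(-181, 5 + 11*12) + 205251) = 1/(0 + 205251) = 1/205251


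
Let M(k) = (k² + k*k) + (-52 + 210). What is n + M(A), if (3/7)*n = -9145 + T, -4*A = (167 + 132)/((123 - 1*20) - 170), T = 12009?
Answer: 737254267/107736 ≈ 6843.2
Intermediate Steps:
A = 299/268 (A = -(167 + 132)/(4*((123 - 1*20) - 170)) = -299/(4*((123 - 20) - 170)) = -299/(4*(103 - 170)) = -299/(4*(-67)) = -299*(-1)/(4*67) = -¼*(-299/67) = 299/268 ≈ 1.1157)
M(k) = 158 + 2*k² (M(k) = (k² + k²) + 158 = 2*k² + 158 = 158 + 2*k²)
n = 20048/3 (n = 7*(-9145 + 12009)/3 = (7/3)*2864 = 20048/3 ≈ 6682.7)
n + M(A) = 20048/3 + (158 + 2*(299/268)²) = 20048/3 + (158 + 2*(89401/71824)) = 20048/3 + (158 + 89401/35912) = 20048/3 + 5763497/35912 = 737254267/107736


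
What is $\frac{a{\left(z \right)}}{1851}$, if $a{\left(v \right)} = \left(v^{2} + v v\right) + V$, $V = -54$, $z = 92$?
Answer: $\frac{16874}{1851} \approx 9.1161$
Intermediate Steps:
$a{\left(v \right)} = -54 + 2 v^{2}$ ($a{\left(v \right)} = \left(v^{2} + v v\right) - 54 = \left(v^{2} + v^{2}\right) - 54 = 2 v^{2} - 54 = -54 + 2 v^{2}$)
$\frac{a{\left(z \right)}}{1851} = \frac{-54 + 2 \cdot 92^{2}}{1851} = \left(-54 + 2 \cdot 8464\right) \frac{1}{1851} = \left(-54 + 16928\right) \frac{1}{1851} = 16874 \cdot \frac{1}{1851} = \frac{16874}{1851}$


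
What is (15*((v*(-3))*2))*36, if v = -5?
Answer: 16200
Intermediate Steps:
(15*((v*(-3))*2))*36 = (15*(-5*(-3)*2))*36 = (15*(15*2))*36 = (15*30)*36 = 450*36 = 16200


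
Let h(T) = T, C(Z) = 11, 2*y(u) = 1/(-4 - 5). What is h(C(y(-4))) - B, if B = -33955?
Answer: 33966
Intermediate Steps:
y(u) = -1/18 (y(u) = 1/(2*(-4 - 5)) = (½)/(-9) = (½)*(-⅑) = -1/18)
h(C(y(-4))) - B = 11 - 1*(-33955) = 11 + 33955 = 33966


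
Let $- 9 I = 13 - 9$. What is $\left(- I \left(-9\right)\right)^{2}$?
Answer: $16$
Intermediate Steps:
$I = - \frac{4}{9}$ ($I = - \frac{13 - 9}{9} = \left(- \frac{1}{9}\right) 4 = - \frac{4}{9} \approx -0.44444$)
$\left(- I \left(-9\right)\right)^{2} = \left(\left(-1\right) \left(- \frac{4}{9}\right) \left(-9\right)\right)^{2} = \left(\frac{4}{9} \left(-9\right)\right)^{2} = \left(-4\right)^{2} = 16$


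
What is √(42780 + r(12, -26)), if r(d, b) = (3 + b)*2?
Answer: √42734 ≈ 206.72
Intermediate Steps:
r(d, b) = 6 + 2*b
√(42780 + r(12, -26)) = √(42780 + (6 + 2*(-26))) = √(42780 + (6 - 52)) = √(42780 - 46) = √42734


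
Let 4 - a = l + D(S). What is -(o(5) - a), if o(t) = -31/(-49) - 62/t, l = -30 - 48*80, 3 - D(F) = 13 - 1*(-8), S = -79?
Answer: 956423/245 ≈ 3903.8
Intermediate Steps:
D(F) = -18 (D(F) = 3 - (13 - 1*(-8)) = 3 - (13 + 8) = 3 - 1*21 = 3 - 21 = -18)
l = -3870 (l = -30 - 3840 = -3870)
a = 3892 (a = 4 - (-3870 - 18) = 4 - 1*(-3888) = 4 + 3888 = 3892)
o(t) = 31/49 - 62/t (o(t) = -31*(-1/49) - 62/t = 31/49 - 62/t)
-(o(5) - a) = -((31/49 - 62/5) - 1*3892) = -((31/49 - 62*⅕) - 3892) = -((31/49 - 62/5) - 3892) = -(-2883/245 - 3892) = -1*(-956423/245) = 956423/245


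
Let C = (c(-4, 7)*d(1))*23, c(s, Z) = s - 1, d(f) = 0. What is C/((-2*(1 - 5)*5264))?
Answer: 0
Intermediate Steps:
c(s, Z) = -1 + s
C = 0 (C = ((-1 - 4)*0)*23 = -5*0*23 = 0*23 = 0)
C/((-2*(1 - 5)*5264)) = 0/((-2*(1 - 5)*5264)) = 0/((-2*(-4)*5264)) = 0/((8*5264)) = 0/42112 = 0*(1/42112) = 0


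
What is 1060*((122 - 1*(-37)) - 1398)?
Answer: -1313340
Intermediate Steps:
1060*((122 - 1*(-37)) - 1398) = 1060*((122 + 37) - 1398) = 1060*(159 - 1398) = 1060*(-1239) = -1313340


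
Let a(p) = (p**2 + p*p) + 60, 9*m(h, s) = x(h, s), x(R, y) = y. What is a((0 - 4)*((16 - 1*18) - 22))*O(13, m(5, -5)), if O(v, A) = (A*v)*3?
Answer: -400660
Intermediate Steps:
m(h, s) = s/9
O(v, A) = 3*A*v
a(p) = 60 + 2*p**2 (a(p) = (p**2 + p**2) + 60 = 2*p**2 + 60 = 60 + 2*p**2)
a((0 - 4)*((16 - 1*18) - 22))*O(13, m(5, -5)) = (60 + 2*((0 - 4)*((16 - 1*18) - 22))**2)*(3*((1/9)*(-5))*13) = (60 + 2*(-4*((16 - 18) - 22))**2)*(3*(-5/9)*13) = (60 + 2*(-4*(-2 - 22))**2)*(-65/3) = (60 + 2*(-4*(-24))**2)*(-65/3) = (60 + 2*96**2)*(-65/3) = (60 + 2*9216)*(-65/3) = (60 + 18432)*(-65/3) = 18492*(-65/3) = -400660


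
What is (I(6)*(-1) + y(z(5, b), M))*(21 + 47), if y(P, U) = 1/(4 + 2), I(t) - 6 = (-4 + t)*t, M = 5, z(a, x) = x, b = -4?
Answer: -3638/3 ≈ -1212.7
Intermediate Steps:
I(t) = 6 + t*(-4 + t) (I(t) = 6 + (-4 + t)*t = 6 + t*(-4 + t))
y(P, U) = ⅙ (y(P, U) = 1/6 = ⅙)
(I(6)*(-1) + y(z(5, b), M))*(21 + 47) = ((6 + 6² - 4*6)*(-1) + ⅙)*(21 + 47) = ((6 + 36 - 24)*(-1) + ⅙)*68 = (18*(-1) + ⅙)*68 = (-18 + ⅙)*68 = -107/6*68 = -3638/3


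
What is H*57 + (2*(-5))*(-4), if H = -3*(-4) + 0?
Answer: 724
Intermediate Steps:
H = 12 (H = 12 + 0 = 12)
H*57 + (2*(-5))*(-4) = 12*57 + (2*(-5))*(-4) = 684 - 10*(-4) = 684 + 40 = 724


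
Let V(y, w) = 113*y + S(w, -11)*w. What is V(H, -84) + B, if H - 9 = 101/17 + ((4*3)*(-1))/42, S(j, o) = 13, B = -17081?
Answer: -1965515/119 ≈ -16517.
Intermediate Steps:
H = 1744/119 (H = 9 + (101/17 + ((4*3)*(-1))/42) = 9 + (101*(1/17) + (12*(-1))*(1/42)) = 9 + (101/17 - 12*1/42) = 9 + (101/17 - 2/7) = 9 + 673/119 = 1744/119 ≈ 14.655)
V(y, w) = 13*w + 113*y (V(y, w) = 113*y + 13*w = 13*w + 113*y)
V(H, -84) + B = (13*(-84) + 113*(1744/119)) - 17081 = (-1092 + 197072/119) - 17081 = 67124/119 - 17081 = -1965515/119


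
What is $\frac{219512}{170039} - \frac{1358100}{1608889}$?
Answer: $\frac{5314803316}{11894516377} \approx 0.44683$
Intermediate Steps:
$\frac{219512}{170039} - \frac{1358100}{1608889} = 219512 \cdot \frac{1}{170039} - \frac{1358100}{1608889} = \frac{9544}{7393} - \frac{1358100}{1608889} = \frac{5314803316}{11894516377}$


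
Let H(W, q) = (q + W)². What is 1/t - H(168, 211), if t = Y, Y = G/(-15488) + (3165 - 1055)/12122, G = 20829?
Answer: -1435174459187/9991339 ≈ -1.4364e+5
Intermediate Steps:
Y = -9991339/8533888 (Y = 20829/(-15488) + (3165 - 1055)/12122 = 20829*(-1/15488) + 2110*(1/12122) = -20829/15488 + 1055/6061 = -9991339/8533888 ≈ -1.1708)
H(W, q) = (W + q)²
t = -9991339/8533888 ≈ -1.1708
1/t - H(168, 211) = 1/(-9991339/8533888) - (168 + 211)² = -8533888/9991339 - 1*379² = -8533888/9991339 - 1*143641 = -8533888/9991339 - 143641 = -1435174459187/9991339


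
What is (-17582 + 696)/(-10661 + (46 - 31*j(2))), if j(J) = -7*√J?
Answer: 179244890/112584047 + 3664262*√2/112584047 ≈ 1.6381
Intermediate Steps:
(-17582 + 696)/(-10661 + (46 - 31*j(2))) = (-17582 + 696)/(-10661 + (46 - (-217)*√2)) = -16886/(-10661 + (46 + 217*√2)) = -16886/(-10615 + 217*√2)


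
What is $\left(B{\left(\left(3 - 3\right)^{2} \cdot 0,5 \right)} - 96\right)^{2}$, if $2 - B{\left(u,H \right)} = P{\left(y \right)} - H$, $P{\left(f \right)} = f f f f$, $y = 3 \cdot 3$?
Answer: $44222500$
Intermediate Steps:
$y = 9$
$P{\left(f \right)} = f^{4}$ ($P{\left(f \right)} = f^{2} f f = f^{3} f = f^{4}$)
$B{\left(u,H \right)} = -6559 + H$ ($B{\left(u,H \right)} = 2 - \left(9^{4} - H\right) = 2 - \left(6561 - H\right) = 2 + \left(-6561 + H\right) = -6559 + H$)
$\left(B{\left(\left(3 - 3\right)^{2} \cdot 0,5 \right)} - 96\right)^{2} = \left(\left(-6559 + 5\right) - 96\right)^{2} = \left(-6554 - 96\right)^{2} = \left(-6650\right)^{2} = 44222500$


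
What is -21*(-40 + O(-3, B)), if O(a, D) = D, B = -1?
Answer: 861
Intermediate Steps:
-21*(-40 + O(-3, B)) = -21*(-40 - 1) = -21*(-41) = 861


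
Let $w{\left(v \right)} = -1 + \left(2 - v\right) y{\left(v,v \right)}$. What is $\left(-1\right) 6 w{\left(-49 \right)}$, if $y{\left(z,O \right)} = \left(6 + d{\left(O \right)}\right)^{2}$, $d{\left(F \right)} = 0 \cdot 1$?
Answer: $-11010$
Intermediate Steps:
$d{\left(F \right)} = 0$
$y{\left(z,O \right)} = 36$ ($y{\left(z,O \right)} = \left(6 + 0\right)^{2} = 6^{2} = 36$)
$w{\left(v \right)} = 71 - 36 v$ ($w{\left(v \right)} = -1 + \left(2 - v\right) 36 = -1 - \left(-72 + 36 v\right) = 71 - 36 v$)
$\left(-1\right) 6 w{\left(-49 \right)} = \left(-1\right) 6 \left(71 - -1764\right) = - 6 \left(71 + 1764\right) = \left(-6\right) 1835 = -11010$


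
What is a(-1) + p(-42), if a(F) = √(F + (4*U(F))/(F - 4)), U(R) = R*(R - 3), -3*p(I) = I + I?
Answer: 28 + I*√105/5 ≈ 28.0 + 2.0494*I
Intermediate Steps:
p(I) = -2*I/3 (p(I) = -(I + I)/3 = -2*I/3)
U(R) = R*(-3 + R)
a(F) = √(F + 4*F*(-3 + F)/(-4 + F)) (a(F) = √(F + (4*(F*(-3 + F)))/(F - 4)) = √(F + (4*F*(-3 + F))/(-4 + F)) = √(F + 4*F*(-3 + F)/(-4 + F)))
a(-1) + p(-42) = √(-(-16 + 5*(-1))/(-4 - 1)) - ⅔*(-42) = √(-1*(-16 - 5)/(-5)) + 28 = √(-1*(-⅕)*(-21)) + 28 = √(-21/5) + 28 = I*√105/5 + 28 = 28 + I*√105/5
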